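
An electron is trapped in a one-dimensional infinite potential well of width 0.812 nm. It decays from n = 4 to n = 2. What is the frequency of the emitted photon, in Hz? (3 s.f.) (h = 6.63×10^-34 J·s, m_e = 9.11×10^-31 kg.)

f = 1.66×10^15 Hz

E_1 = h²/(8m_eL²) = 9.148×10^-20 J and ΔE = (4² − 2²)E_1 = 1.098×10^-18 J.
f = ΔE/h = 1.098×10^-18/6.63×10^-34 = 1.66×10^15 Hz.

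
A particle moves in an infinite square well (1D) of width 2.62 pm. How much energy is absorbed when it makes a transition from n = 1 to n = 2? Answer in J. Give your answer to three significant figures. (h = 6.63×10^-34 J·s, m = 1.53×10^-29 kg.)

|ΔE| = 1.57×10^-15 J

E_1 = h²/(8mL²) = 5.232×10^-16 J.
|ΔE| = |1² − 2²|·E_1 = 3·5.232×10^-16 J = 1.57×10^-15 J.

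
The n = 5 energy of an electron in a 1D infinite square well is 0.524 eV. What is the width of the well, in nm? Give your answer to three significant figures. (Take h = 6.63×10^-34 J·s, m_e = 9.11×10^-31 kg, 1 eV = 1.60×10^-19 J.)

From E_n = n²h²/(8m_eL²), L = n·h/√(8m_eE_n).
E_5 = 0.524 eV = 8.384×10^-20 J, so L = 5·6.63×10^-34/√(8·9.11×10^-31·8.384×10^-20) = 4.24×10^-9 m = 4.24 nm.

L = 4.24 nm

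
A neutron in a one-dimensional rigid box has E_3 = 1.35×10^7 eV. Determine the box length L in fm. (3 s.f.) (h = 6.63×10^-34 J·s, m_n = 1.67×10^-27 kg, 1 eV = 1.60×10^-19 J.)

L = 11.7 fm

From E_n = n²h²/(8m_nL²), L = n·h/√(8m_nE_n).
E_3 = 1.35×10^7 eV = 2.160×10^-12 J, so L = 3·6.63×10^-34/√(8·1.67×10^-27·2.160×10^-12) = 1.17×10^-14 m = 11.7 fm.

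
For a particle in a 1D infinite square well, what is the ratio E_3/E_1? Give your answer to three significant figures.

E_n ∝ n², so E_3/E_1 = 3²/1² = 9/1 = 9.00.

9.00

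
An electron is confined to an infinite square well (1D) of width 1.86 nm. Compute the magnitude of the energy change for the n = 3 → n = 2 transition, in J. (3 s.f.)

|ΔE| = 8.71×10^-20 J

E_1 = h²/(8m_eL²) = 1.741×10^-20 J.
|ΔE| = |3² − 2²|·E_1 = 5·1.741×10^-20 J = 8.71×10^-20 J.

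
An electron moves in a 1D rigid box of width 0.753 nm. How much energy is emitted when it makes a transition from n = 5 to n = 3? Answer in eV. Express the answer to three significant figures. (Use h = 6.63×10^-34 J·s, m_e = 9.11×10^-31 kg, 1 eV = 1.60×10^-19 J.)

|ΔE| = 10.6 eV

E_1 = h²/(8m_eL²) = 1.064×10^-19 J.
|ΔE| = |5² − 3²|·E_1 = 16·1.064×10^-19 J = 1.702×10^-18 J = 10.6 eV.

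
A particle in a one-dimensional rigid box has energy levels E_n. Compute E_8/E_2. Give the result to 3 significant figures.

E_n ∝ n², so E_8/E_2 = 8²/2² = 64/4 = 16.0.

16.0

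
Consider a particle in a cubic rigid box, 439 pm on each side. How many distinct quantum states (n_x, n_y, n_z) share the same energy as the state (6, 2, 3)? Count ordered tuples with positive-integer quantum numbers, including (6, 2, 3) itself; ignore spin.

degeneracy = 6

The level has n_x² + n_y² + n_z² = 49. The ordered positive-integer solutions are (2, 3, 6), (2, 6, 3), (3, 2, 6), (3, 6, 2), (6, 2, 3), (6, 3, 2).
That gives 6 states.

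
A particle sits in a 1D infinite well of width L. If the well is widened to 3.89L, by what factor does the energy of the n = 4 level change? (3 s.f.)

E_n ∝ 1/L², so the energy scales by 1/3.89² = 0.0661.

0.0661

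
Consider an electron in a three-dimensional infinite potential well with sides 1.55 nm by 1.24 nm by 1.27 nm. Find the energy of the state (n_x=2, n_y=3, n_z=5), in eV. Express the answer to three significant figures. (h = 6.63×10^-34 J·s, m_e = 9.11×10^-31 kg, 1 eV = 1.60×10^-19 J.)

E = 8.68 eV

For a 3D rectangular well E = (h²/8m_e)·Σ n_i²/L_i² = (6.63×10^-34)²/(8·9.11×10^-31) · [2²/(1.55 nm)² + 3²/(1.24 nm)² + 5²/(1.27 nm)²].
Evaluating gives E = 1.388×10^-18 J = 8.68 eV.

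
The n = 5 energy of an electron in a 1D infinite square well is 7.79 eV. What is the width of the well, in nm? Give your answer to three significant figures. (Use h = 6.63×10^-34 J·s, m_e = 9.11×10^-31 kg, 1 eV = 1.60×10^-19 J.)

L = 1.10 nm

From E_n = n²h²/(8m_eL²), L = n·h/√(8m_eE_n).
E_5 = 7.79 eV = 1.246×10^-18 J, so L = 5·6.63×10^-34/√(8·9.11×10^-31·1.246×10^-18) = 1.10×10^-9 m = 1.10 nm.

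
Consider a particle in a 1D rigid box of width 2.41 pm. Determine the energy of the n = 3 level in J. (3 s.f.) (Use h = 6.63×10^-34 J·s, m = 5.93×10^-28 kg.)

For an infinite well E_n = n²h²/(8mL²), so E_1 = h²/(8mL²) = (6.63×10^-34)²/(8·5.93×10^-28·(2.41×10^-12 m)²) = 1.595×10^-17 J.
Then E_3 = 3²·E_1 = 9·1.595×10^-17 J = 1.44×10^-16 J.

E_3 = 1.44×10^-16 J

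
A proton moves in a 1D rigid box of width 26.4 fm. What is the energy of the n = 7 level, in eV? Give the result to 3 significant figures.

For an infinite well E_n = n²h²/(8m_pL²), so E_1 = h²/(8m_pL²) = (6.626×10^-34)²/(8·1.673×10^-27·(2.64×10^-14 m)²) = 4.707×10^-14 J.
Then E_7 = 7²·E_1 = 49·4.707×10^-14 J = 2.306×10^-12 J.
Converting, E_7 = 2.306×10^-12 J / (1.602×10^-19 J/eV) = 1.44×10^7 eV.

E_7 = 1.44×10^7 eV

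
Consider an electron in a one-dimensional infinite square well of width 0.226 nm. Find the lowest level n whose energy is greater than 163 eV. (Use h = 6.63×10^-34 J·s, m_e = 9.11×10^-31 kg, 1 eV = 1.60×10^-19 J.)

n = 5

E_1 = h²/(8m_eL²) = 1.181×10^-18 J = 7.381 eV.
Need n² > 163/7.381 = 22.08, i.e. n > 4.699.
The smallest integer satisfying this is n = 5.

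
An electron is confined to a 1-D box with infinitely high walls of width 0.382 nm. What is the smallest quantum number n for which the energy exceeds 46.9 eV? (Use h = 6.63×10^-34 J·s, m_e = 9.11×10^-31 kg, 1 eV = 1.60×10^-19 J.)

E_1 = h²/(8m_eL²) = 4.133×10^-19 J = 2.583 eV.
Need n² > 46.9/2.583 = 18.16, i.e. n > 4.261.
The smallest integer satisfying this is n = 5.

n = 5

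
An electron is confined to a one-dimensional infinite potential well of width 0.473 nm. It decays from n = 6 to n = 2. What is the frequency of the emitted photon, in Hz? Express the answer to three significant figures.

E_1 = h²/(8m_eL²) = 2.693×10^-19 J and ΔE = (6² − 2²)E_1 = 8.618×10^-18 J.
f = ΔE/h = 8.618×10^-18/6.626×10^-34 = 1.30×10^16 Hz.

f = 1.30×10^16 Hz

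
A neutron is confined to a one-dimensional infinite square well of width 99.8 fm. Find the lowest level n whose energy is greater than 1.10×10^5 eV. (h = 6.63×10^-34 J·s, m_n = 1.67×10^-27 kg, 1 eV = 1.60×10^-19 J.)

n = 3

E_1 = h²/(8m_nL²) = 3.303×10^-15 J = 2.064×10^4 eV.
Need n² > 1.10×10^5/2.064×10^4 = 5.329, i.e. n > 2.308.
The smallest integer satisfying this is n = 3.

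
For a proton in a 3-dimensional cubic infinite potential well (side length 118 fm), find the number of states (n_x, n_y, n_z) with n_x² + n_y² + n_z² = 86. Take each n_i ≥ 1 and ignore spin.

degeneracy = 15

The level has n_x² + n_y² + n_z² = 86. The ordered positive-integer solutions are (1, 2, 9), (1, 6, 7), (1, 7, 6), (1, 9, 2), (2, 1, 9), (2, 9, 1), (5, 5, 6), (5, 6, 5), (6, 1, 7), (6, 5, 5), (6, 7, 1), (7, 1, 6), (7, 6, 1), (9, 1, 2), (9, 2, 1).
That gives 15 states.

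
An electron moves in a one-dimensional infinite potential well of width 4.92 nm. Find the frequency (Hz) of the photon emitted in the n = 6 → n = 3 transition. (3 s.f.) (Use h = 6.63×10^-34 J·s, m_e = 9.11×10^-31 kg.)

E_1 = h²/(8m_eL²) = 2.492×10^-21 J and ΔE = (6² − 3²)E_1 = 6.728×10^-20 J.
f = ΔE/h = 6.728×10^-20/6.63×10^-34 = 1.01×10^14 Hz.

f = 1.01×10^14 Hz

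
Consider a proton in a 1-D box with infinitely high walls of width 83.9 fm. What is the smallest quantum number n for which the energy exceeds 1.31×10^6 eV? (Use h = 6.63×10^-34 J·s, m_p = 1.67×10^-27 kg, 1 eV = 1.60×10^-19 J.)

E_1 = h²/(8m_pL²) = 4.674×10^-15 J = 2.921×10^4 eV.
Need n² > 1.31×10^6/2.921×10^4 = 44.85, i.e. n > 6.697.
The smallest integer satisfying this is n = 7.

n = 7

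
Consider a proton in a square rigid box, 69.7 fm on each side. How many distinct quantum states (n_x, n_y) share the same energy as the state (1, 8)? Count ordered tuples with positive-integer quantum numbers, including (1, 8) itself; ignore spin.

The level has n_x² + n_y² = 65. The ordered positive-integer solutions are (1, 8), (4, 7), (7, 4), (8, 1).
That gives 4 states.

degeneracy = 4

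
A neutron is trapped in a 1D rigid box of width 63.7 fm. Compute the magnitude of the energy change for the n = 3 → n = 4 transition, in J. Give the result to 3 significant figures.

E_1 = h²/(8m_nL²) = 8.075×10^-15 J.
|ΔE| = |3² − 4²|·E_1 = 7·8.075×10^-15 J = 5.65×10^-14 J.

|ΔE| = 5.65×10^-14 J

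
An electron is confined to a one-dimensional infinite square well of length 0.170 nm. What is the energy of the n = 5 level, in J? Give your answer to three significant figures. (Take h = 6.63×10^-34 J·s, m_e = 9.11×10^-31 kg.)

E_5 = 5.22×10^-17 J

For an infinite well E_n = n²h²/(8m_eL²), so E_1 = h²/(8m_eL²) = (6.63×10^-34)²/(8·9.11×10^-31·(1.70×10^-10 m)²) = 2.087×10^-18 J.
Then E_5 = 5²·E_1 = 25·2.087×10^-18 J = 5.22×10^-17 J.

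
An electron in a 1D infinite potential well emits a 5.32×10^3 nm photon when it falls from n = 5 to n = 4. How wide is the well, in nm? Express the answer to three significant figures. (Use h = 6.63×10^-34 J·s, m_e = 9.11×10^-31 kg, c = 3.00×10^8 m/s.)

L = 3.81 nm

The photon carries ΔE = hc/λ = 6.63×10^-34·3.00×10^8/5.32×10^-6 m = 3.739×10^-20 J.
Since ΔE = (5² − 4²)E_1, E_1 = 4.154×10^-21 J, and L = h/√(8m_eE_1) = 3.81×10^-9 m = 3.81 nm.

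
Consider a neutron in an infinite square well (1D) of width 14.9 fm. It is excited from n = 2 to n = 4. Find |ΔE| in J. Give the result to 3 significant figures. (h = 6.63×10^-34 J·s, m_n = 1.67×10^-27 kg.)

E_1 = h²/(8m_nL²) = 1.482×10^-13 J.
|ΔE| = |2² − 4²|·E_1 = 12·1.482×10^-13 J = 1.78×10^-12 J.

|ΔE| = 1.78×10^-12 J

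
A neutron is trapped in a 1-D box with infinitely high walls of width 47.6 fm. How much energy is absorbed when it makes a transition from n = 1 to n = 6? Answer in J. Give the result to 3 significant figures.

E_1 = h²/(8m_nL²) = 1.446×10^-14 J.
|ΔE| = |1² − 6²|·E_1 = 35·1.446×10^-14 J = 5.06×10^-13 J.

|ΔE| = 5.06×10^-13 J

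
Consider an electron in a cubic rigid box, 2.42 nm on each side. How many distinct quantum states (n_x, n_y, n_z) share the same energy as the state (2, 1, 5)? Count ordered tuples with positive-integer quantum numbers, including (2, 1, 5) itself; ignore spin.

degeneracy = 6

The level has n_x² + n_y² + n_z² = 30. The ordered positive-integer solutions are (1, 2, 5), (1, 5, 2), (2, 1, 5), (2, 5, 1), (5, 1, 2), (5, 2, 1).
That gives 6 states.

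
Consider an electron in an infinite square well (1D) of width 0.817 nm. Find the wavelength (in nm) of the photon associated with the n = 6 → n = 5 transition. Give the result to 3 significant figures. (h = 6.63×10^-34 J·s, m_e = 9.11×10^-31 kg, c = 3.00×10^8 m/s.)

λ = 200 nm

E_1 = h²/(8m_eL²) = 9.036×10^-20 J, so ΔE = (6² − 5²)E_1 = 9.940×10^-19 J.
λ = hc/ΔE = (6.63×10^-34·3.00×10^8)/9.940×10^-19 = 2.00×10^-7 m = 200 nm.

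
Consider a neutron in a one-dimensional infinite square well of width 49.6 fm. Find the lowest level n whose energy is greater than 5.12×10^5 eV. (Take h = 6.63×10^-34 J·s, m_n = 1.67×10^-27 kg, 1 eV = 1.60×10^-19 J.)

E_1 = h²/(8m_nL²) = 1.337×10^-14 J = 8.356×10^4 eV.
Need n² > 5.12×10^5/8.356×10^4 = 6.127, i.e. n > 2.475.
The smallest integer satisfying this is n = 3.

n = 3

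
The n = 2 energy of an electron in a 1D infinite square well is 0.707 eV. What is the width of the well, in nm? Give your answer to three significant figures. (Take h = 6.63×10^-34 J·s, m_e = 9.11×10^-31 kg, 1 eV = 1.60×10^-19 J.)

From E_n = n²h²/(8m_eL²), L = n·h/√(8m_eE_n).
E_2 = 0.707 eV = 1.131×10^-19 J, so L = 2·6.63×10^-34/√(8·9.11×10^-31·1.131×10^-19) = 1.46×10^-9 m = 1.46 nm.

L = 1.46 nm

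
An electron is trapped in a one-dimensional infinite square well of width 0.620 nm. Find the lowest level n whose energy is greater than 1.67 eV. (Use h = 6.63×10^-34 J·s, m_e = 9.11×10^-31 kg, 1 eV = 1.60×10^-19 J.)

E_1 = h²/(8m_eL²) = 1.569×10^-19 J = 0.9806 eV.
Need n² > 1.67/0.9806 = 1.703, i.e. n > 1.305.
The smallest integer satisfying this is n = 2.

n = 2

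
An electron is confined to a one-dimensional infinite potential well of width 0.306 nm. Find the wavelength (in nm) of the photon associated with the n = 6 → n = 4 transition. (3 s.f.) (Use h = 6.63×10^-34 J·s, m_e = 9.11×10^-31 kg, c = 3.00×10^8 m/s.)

E_1 = h²/(8m_eL²) = 6.441×10^-19 J, so ΔE = (6² − 4²)E_1 = 1.288×10^-17 J.
λ = hc/ΔE = (6.63×10^-34·3.00×10^8)/1.288×10^-17 = 1.54×10^-8 m = 15.4 nm.

λ = 15.4 nm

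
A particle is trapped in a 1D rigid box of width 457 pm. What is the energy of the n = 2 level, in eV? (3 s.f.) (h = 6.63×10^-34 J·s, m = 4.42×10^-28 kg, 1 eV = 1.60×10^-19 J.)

E_2 = 0.0149 eV

For an infinite well E_n = n²h²/(8mL²), so E_1 = h²/(8mL²) = (6.63×10^-34)²/(8·4.42×10^-28·(4.57×10^-10 m)²) = 5.952×10^-22 J.
Then E_2 = 2²·E_1 = 4·5.952×10^-22 J = 2.381×10^-21 J.
Converting, E_2 = 2.381×10^-21 J / (1.60×10^-19 J/eV) = 0.0149 eV.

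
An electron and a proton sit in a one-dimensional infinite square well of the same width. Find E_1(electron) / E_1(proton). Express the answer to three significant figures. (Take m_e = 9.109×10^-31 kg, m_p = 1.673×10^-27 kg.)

E_n ∝ 1/m at fixed n and L, so the ratio is m_p/m_e = 1.673×10^-27/9.109×10^-31 = 1.84×10^3.

1.84×10^3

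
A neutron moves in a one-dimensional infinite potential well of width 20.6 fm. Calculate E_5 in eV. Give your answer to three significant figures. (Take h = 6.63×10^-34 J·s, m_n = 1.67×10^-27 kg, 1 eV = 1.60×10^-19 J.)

For an infinite well E_n = n²h²/(8m_nL²), so E_1 = h²/(8m_nL²) = (6.63×10^-34)²/(8·1.67×10^-27·(2.06×10^-14 m)²) = 7.753×10^-14 J.
Then E_5 = 5²·E_1 = 25·7.753×10^-14 J = 1.938×10^-12 J.
Converting, E_5 = 1.938×10^-12 J / (1.60×10^-19 J/eV) = 1.21×10^7 eV.

E_5 = 1.21×10^7 eV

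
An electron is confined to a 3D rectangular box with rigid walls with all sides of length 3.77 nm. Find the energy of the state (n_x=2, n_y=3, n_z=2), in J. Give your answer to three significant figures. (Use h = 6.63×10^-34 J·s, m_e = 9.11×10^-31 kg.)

E = 7.21×10^-20 J

For a 3D rectangular well E = (h²/8m_e)·Σ n_i²/L_i² = (6.63×10^-34)²/(8·9.11×10^-31) · [2²/(3.77 nm)² + 3²/(3.77 nm)² + 2²/(3.77 nm)²].
Evaluating gives E = 7.21×10^-20 J.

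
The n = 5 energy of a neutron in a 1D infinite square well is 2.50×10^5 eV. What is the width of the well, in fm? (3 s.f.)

From E_n = n²h²/(8m_nL²), L = n·h/√(8m_nE_n).
E_5 = 2.50×10^5 eV = 4.005×10^-14 J, so L = 5·6.626×10^-34/√(8·1.675×10^-27·4.005×10^-14) = 1.43×10^-13 m = 143 fm.

L = 143 fm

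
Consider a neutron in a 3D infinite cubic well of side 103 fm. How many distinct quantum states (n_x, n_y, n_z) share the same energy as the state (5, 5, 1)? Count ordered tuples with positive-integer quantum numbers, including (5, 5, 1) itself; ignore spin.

degeneracy = 6

The level has n_x² + n_y² + n_z² = 51. The ordered positive-integer solutions are (1, 1, 7), (1, 5, 5), (1, 7, 1), (5, 1, 5), (5, 5, 1), (7, 1, 1).
That gives 6 states.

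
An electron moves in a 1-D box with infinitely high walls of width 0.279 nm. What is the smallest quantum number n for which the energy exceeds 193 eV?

n = 7

E_1 = h²/(8m_eL²) = 7.740×10^-19 J = 4.831 eV.
Need n² > 193/4.831 = 39.95, i.e. n > 6.321.
The smallest integer satisfying this is n = 7.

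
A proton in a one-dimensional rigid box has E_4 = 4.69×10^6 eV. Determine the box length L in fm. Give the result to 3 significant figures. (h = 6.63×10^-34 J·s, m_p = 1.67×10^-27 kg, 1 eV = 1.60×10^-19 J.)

From E_n = n²h²/(8m_pL²), L = n·h/√(8m_pE_n).
E_4 = 4.69×10^6 eV = 7.504×10^-13 J, so L = 4·6.63×10^-34/√(8·1.67×10^-27·7.504×10^-13) = 2.65×10^-14 m = 26.5 fm.

L = 26.5 fm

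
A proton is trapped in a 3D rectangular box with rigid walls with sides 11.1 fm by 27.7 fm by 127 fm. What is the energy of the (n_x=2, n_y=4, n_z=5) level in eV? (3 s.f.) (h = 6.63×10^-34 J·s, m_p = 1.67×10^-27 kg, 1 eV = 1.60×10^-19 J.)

For a 3D rectangular well E = (h²/8m_p)·Σ n_i²/L_i² = (6.63×10^-34)²/(8·1.67×10^-27) · [2²/(11.1 fm)² + 4²/(27.7 fm)² + 5²/(127 fm)²].
Evaluating gives E = 1.805×10^-12 J = 1.13×10^7 eV.

E = 1.13×10^7 eV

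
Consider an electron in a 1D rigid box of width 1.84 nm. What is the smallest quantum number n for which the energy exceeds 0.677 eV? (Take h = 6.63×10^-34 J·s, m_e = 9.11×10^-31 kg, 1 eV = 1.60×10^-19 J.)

E_1 = h²/(8m_eL²) = 1.781×10^-20 J = 0.1113 eV.
Need n² > 0.677/0.1113 = 6.083, i.e. n > 2.466.
The smallest integer satisfying this is n = 3.

n = 3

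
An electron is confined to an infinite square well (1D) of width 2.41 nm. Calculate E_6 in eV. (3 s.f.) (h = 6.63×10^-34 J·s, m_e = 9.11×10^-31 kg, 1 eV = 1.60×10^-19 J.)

For an infinite well E_n = n²h²/(8m_eL²), so E_1 = h²/(8m_eL²) = (6.63×10^-34)²/(8·9.11×10^-31·(2.41×10^-9 m)²) = 1.038×10^-20 J.
Then E_6 = 6²·E_1 = 36·1.038×10^-20 J = 3.737×10^-19 J.
Converting, E_6 = 3.737×10^-19 J / (1.60×10^-19 J/eV) = 2.34 eV.

E_6 = 2.34 eV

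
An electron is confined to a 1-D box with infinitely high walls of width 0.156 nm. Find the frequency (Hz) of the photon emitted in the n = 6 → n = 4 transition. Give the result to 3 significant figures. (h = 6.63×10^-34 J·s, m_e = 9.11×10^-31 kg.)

E_1 = h²/(8m_eL²) = 2.478×10^-18 J and ΔE = (6² − 4²)E_1 = 4.956×10^-17 J.
f = ΔE/h = 4.956×10^-17/6.63×10^-34 = 7.48×10^16 Hz.

f = 7.48×10^16 Hz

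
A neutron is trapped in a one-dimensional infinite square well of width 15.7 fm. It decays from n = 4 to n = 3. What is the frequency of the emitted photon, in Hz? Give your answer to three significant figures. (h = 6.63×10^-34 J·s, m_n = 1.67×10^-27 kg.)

f = 1.41×10^21 Hz

E_1 = h²/(8m_nL²) = 1.335×10^-13 J and ΔE = (4² − 3²)E_1 = 9.345×10^-13 J.
f = ΔE/h = 9.345×10^-13/6.63×10^-34 = 1.41×10^21 Hz.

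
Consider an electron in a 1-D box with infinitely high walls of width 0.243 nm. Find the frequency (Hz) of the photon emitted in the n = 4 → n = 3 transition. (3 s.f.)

f = 1.08×10^16 Hz

E_1 = h²/(8m_eL²) = 1.020×10^-18 J and ΔE = (4² − 3²)E_1 = 7.140×10^-18 J.
f = ΔE/h = 7.140×10^-18/6.626×10^-34 = 1.08×10^16 Hz.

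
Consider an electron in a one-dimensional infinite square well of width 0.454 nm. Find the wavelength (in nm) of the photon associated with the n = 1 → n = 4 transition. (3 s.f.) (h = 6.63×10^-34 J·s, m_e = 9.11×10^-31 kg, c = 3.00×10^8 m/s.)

E_1 = h²/(8m_eL²) = 2.926×10^-19 J, so ΔE = (4² − 1²)E_1 = 4.389×10^-18 J.
λ = hc/ΔE = (6.63×10^-34·3.00×10^8)/4.389×10^-18 = 4.53×10^-8 m = 45.3 nm.

λ = 45.3 nm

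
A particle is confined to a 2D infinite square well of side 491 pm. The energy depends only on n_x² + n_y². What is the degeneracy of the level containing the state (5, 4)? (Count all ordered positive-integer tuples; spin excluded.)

degeneracy = 2

The level has n_x² + n_y² = 41. The ordered positive-integer solutions are (4, 5), (5, 4).
That gives 2 states.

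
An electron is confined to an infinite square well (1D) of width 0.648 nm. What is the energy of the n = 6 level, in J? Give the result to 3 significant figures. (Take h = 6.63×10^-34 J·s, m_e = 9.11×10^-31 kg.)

For an infinite well E_n = n²h²/(8m_eL²), so E_1 = h²/(8m_eL²) = (6.63×10^-34)²/(8·9.11×10^-31·(6.48×10^-10 m)²) = 1.436×10^-19 J.
Then E_6 = 6²·E_1 = 36·1.436×10^-19 J = 5.17×10^-18 J.

E_6 = 5.17×10^-18 J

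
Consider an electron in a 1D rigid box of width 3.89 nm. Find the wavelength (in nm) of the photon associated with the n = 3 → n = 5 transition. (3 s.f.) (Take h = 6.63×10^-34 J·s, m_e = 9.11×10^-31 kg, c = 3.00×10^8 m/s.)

E_1 = h²/(8m_eL²) = 3.986×10^-21 J, so ΔE = (5² − 3²)E_1 = 6.378×10^-20 J.
λ = hc/ΔE = (6.63×10^-34·3.00×10^8)/6.378×10^-20 = 3.12×10^-6 m = 3.12×10^3 nm.

λ = 3.12×10^3 nm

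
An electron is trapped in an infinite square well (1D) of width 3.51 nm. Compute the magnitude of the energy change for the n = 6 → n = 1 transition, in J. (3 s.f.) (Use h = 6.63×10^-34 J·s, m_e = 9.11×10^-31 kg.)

|ΔE| = 1.71×10^-19 J

E_1 = h²/(8m_eL²) = 4.896×10^-21 J.
|ΔE| = |6² − 1²|·E_1 = 35·4.896×10^-21 J = 1.71×10^-19 J.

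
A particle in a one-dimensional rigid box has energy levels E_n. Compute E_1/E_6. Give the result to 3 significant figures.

E_n ∝ n², so E_1/E_6 = 1²/6² = 1/36 = 0.0278.

0.0278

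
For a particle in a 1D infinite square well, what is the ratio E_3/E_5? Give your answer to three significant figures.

E_n ∝ n², so E_3/E_5 = 3²/5² = 9/25 = 0.360.

0.360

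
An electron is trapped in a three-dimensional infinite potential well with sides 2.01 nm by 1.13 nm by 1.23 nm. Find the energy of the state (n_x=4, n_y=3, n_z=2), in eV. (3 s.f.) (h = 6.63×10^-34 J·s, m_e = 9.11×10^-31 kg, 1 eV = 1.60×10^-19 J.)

For a 3D rectangular well E = (h²/8m_e)·Σ n_i²/L_i² = (6.63×10^-34)²/(8·9.11×10^-31) · [4²/(2.01 nm)² + 3²/(1.13 nm)² + 2²/(1.23 nm)²].
Evaluating gives E = 8.234×10^-19 J = 5.15 eV.

E = 5.15 eV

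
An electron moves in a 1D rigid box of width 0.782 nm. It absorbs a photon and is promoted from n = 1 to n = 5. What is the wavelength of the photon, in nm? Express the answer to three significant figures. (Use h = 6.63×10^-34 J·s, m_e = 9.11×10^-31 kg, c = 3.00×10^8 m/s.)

λ = 84.0 nm

E_1 = h²/(8m_eL²) = 9.863×10^-20 J, so ΔE = (5² − 1²)E_1 = 2.367×10^-18 J.
λ = hc/ΔE = (6.63×10^-34·3.00×10^8)/2.367×10^-18 = 8.40×10^-8 m = 84.0 nm.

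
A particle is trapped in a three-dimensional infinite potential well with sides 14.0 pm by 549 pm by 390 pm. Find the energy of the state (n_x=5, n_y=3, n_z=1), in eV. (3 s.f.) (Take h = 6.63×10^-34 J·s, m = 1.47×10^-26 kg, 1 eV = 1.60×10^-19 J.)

E = 2.98 eV

For a 3D rectangular well E = (h²/8m)·Σ n_i²/L_i² = (6.63×10^-34)²/(8·1.47×10^-26) · [5²/(14.0 pm)² + 3²/(549 pm)² + 1²/(390 pm)²].
Evaluating gives E = 4.769×10^-19 J = 2.98 eV.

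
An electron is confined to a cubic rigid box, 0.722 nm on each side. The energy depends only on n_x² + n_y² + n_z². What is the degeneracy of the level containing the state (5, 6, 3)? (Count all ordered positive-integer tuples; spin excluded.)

degeneracy = 6

The level has n_x² + n_y² + n_z² = 70. The ordered positive-integer solutions are (3, 5, 6), (3, 6, 5), (5, 3, 6), (5, 6, 3), (6, 3, 5), (6, 5, 3).
That gives 6 states.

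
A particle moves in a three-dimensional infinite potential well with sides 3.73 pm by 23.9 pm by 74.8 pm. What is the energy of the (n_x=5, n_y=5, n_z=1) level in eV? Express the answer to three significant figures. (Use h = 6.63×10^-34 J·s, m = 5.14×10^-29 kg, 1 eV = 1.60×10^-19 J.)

For a 3D rectangular well E = (h²/8m)·Σ n_i²/L_i² = (6.63×10^-34)²/(8·5.14×10^-29) · [5²/(3.73 pm)² + 5²/(23.9 pm)² + 1²/(74.8 pm)²].
Evaluating gives E = 1.968×10^-15 J = 1.23×10^4 eV.

E = 1.23×10^4 eV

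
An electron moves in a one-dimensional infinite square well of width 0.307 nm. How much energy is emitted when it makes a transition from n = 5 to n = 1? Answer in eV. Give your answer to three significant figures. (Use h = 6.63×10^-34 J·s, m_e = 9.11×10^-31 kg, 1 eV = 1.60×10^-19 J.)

E_1 = h²/(8m_eL²) = 6.399×10^-19 J.
|ΔE| = |5² − 1²|·E_1 = 24·6.399×10^-19 J = 1.536×10^-17 J = 96.0 eV.

|ΔE| = 96.0 eV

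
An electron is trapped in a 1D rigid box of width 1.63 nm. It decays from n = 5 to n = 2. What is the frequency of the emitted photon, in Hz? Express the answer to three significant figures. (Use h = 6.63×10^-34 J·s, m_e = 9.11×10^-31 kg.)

f = 7.19×10^14 Hz

E_1 = h²/(8m_eL²) = 2.270×10^-20 J and ΔE = (5² − 2²)E_1 = 4.767×10^-19 J.
f = ΔE/h = 4.767×10^-19/6.63×10^-34 = 7.19×10^14 Hz.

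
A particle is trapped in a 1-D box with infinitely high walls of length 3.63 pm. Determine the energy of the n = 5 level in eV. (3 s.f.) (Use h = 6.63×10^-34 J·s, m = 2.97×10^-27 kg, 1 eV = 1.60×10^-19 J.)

For an infinite well E_n = n²h²/(8mL²), so E_1 = h²/(8mL²) = (6.63×10^-34)²/(8·2.97×10^-27·(3.63×10^-12 m)²) = 1.404×10^-18 J.
Then E_5 = 5²·E_1 = 25·1.404×10^-18 J = 3.510×10^-17 J.
Converting, E_5 = 3.510×10^-17 J / (1.60×10^-19 J/eV) = 219 eV.

E_5 = 219 eV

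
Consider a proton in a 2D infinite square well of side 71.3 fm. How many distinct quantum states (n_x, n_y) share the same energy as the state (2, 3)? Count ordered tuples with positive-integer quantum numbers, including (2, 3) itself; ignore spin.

The level has n_x² + n_y² = 13. The ordered positive-integer solutions are (2, 3), (3, 2).
That gives 2 states.

degeneracy = 2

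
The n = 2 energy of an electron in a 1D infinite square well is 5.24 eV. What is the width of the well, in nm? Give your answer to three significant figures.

L = 0.536 nm

From E_n = n²h²/(8m_eL²), L = n·h/√(8m_eE_n).
E_2 = 5.24 eV = 8.394×10^-19 J, so L = 2·6.626×10^-34/√(8·9.109×10^-31·8.394×10^-19) = 5.36×10^-10 m = 0.536 nm.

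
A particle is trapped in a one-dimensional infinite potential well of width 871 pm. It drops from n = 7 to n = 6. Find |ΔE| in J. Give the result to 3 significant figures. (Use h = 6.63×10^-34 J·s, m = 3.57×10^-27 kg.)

|ΔE| = 2.64×10^-22 J

E_1 = h²/(8mL²) = 2.029×10^-23 J.
|ΔE| = |7² − 6²|·E_1 = 13·2.029×10^-23 J = 2.64×10^-22 J.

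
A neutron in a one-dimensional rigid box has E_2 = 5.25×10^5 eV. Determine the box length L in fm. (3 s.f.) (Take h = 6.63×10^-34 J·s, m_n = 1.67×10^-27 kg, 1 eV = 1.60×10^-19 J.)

From E_n = n²h²/(8m_nL²), L = n·h/√(8m_nE_n).
E_2 = 5.25×10^5 eV = 8.400×10^-14 J, so L = 2·6.63×10^-34/√(8·1.67×10^-27·8.400×10^-14) = 3.96×10^-14 m = 39.6 fm.

L = 39.6 fm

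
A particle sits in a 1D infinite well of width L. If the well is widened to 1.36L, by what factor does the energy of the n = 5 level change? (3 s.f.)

0.541

E_n ∝ 1/L², so the energy scales by 1/1.36² = 0.541.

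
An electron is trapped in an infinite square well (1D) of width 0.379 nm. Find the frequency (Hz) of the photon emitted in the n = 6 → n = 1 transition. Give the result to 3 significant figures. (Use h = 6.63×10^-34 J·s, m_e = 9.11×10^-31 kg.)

f = 2.22×10^16 Hz

E_1 = h²/(8m_eL²) = 4.199×10^-19 J and ΔE = (6² − 1²)E_1 = 1.470×10^-17 J.
f = ΔE/h = 1.470×10^-17/6.63×10^-34 = 2.22×10^16 Hz.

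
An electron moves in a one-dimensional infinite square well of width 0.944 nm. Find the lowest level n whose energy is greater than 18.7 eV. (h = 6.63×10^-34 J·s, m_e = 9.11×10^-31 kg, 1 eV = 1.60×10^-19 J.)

E_1 = h²/(8m_eL²) = 6.768×10^-20 J = 0.4230 eV.
Need n² > 18.7/0.4230 = 44.21, i.e. n > 6.649.
The smallest integer satisfying this is n = 7.

n = 7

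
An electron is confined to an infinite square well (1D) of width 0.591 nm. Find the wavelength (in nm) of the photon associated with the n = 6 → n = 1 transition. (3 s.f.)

E_1 = h²/(8m_eL²) = 1.725×10^-19 J, so ΔE = (6² − 1²)E_1 = 6.037×10^-18 J.
λ = hc/ΔE = (6.626×10^-34·2.998×10^8)/6.037×10^-18 = 3.29×10^-8 m = 32.9 nm.

λ = 32.9 nm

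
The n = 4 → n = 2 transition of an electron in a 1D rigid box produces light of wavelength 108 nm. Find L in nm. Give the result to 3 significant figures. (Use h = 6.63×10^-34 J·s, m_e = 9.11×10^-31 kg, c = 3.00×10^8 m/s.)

L = 0.627 nm

The photon carries ΔE = hc/λ = 6.63×10^-34·3.00×10^8/1.08×10^-7 m = 1.842×10^-18 J.
Since ΔE = (4² − 2²)E_1, E_1 = 1.535×10^-19 J, and L = h/√(8m_eE_1) = 6.27×10^-10 m = 0.627 nm.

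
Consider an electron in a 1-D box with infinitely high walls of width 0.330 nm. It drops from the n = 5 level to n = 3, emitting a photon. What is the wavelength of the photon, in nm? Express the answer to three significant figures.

E_1 = h²/(8m_eL²) = 5.532×10^-19 J, so ΔE = (5² − 3²)E_1 = 8.851×10^-18 J.
λ = hc/ΔE = (6.626×10^-34·2.998×10^8)/8.851×10^-18 = 2.24×10^-8 m = 22.4 nm.

λ = 22.4 nm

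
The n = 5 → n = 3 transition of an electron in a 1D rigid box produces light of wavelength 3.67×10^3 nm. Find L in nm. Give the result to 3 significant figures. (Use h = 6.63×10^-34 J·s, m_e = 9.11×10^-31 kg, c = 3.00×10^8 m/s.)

The photon carries ΔE = hc/λ = 6.63×10^-34·3.00×10^8/3.67×10^-6 m = 5.420×10^-20 J.
Since ΔE = (5² − 3²)E_1, E_1 = 3.387×10^-21 J, and L = h/√(8m_eE_1) = 4.22×10^-9 m = 4.22 nm.

L = 4.22 nm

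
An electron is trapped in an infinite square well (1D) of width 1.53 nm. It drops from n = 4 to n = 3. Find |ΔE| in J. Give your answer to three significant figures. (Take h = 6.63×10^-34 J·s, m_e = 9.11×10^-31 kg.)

E_1 = h²/(8m_eL²) = 2.577×10^-20 J.
|ΔE| = |4² − 3²|·E_1 = 7·2.577×10^-20 J = 1.80×10^-19 J.

|ΔE| = 1.80×10^-19 J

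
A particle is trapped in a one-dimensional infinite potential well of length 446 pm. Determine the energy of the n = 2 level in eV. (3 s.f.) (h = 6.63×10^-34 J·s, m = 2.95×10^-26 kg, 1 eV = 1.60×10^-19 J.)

E_2 = 2.34×10^-4 eV

For an infinite well E_n = n²h²/(8mL²), so E_1 = h²/(8mL²) = (6.63×10^-34)²/(8·2.95×10^-26·(4.46×10^-10 m)²) = 9.364×10^-24 J.
Then E_2 = 2²·E_1 = 4·9.364×10^-24 J = 3.746×10^-23 J.
Converting, E_2 = 3.746×10^-23 J / (1.60×10^-19 J/eV) = 2.34×10^-4 eV.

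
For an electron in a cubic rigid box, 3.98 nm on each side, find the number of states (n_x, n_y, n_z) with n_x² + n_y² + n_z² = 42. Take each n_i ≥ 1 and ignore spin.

The level has n_x² + n_y² + n_z² = 42. The ordered positive-integer solutions are (1, 4, 5), (1, 5, 4), (4, 1, 5), (4, 5, 1), (5, 1, 4), (5, 4, 1).
That gives 6 states.

degeneracy = 6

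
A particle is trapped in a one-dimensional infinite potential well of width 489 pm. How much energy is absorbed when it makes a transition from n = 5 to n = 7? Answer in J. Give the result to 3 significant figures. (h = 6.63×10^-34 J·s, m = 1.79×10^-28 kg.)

|ΔE| = 3.08×10^-20 J

E_1 = h²/(8mL²) = 1.284×10^-21 J.
|ΔE| = |5² − 7²|·E_1 = 24·1.284×10^-21 J = 3.08×10^-20 J.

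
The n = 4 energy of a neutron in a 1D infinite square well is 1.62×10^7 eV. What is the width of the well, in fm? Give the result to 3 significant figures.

L = 14.2 fm

From E_n = n²h²/(8m_nL²), L = n·h/√(8m_nE_n).
E_4 = 1.62×10^7 eV = 2.595×10^-12 J, so L = 4·6.626×10^-34/√(8·1.675×10^-27·2.595×10^-12) = 1.42×10^-14 m = 14.2 fm.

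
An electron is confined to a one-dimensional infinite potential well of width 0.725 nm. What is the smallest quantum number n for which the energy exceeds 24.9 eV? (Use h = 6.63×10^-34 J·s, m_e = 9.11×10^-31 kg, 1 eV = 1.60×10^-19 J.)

E_1 = h²/(8m_eL²) = 1.147×10^-19 J = 0.7169 eV.
Need n² > 24.9/0.7169 = 34.73, i.e. n > 5.893.
The smallest integer satisfying this is n = 6.

n = 6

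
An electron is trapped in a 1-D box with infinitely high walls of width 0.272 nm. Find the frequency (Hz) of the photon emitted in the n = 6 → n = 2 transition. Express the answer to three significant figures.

f = 3.93×10^16 Hz

E_1 = h²/(8m_eL²) = 8.143×10^-19 J and ΔE = (6² − 2²)E_1 = 2.606×10^-17 J.
f = ΔE/h = 2.606×10^-17/6.626×10^-34 = 3.93×10^16 Hz.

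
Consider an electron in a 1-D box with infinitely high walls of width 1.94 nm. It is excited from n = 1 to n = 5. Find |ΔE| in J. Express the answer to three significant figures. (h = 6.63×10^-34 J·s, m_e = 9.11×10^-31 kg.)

E_1 = h²/(8m_eL²) = 1.603×10^-20 J.
|ΔE| = |1² − 5²|·E_1 = 24·1.603×10^-20 J = 3.85×10^-19 J.

|ΔE| = 3.85×10^-19 J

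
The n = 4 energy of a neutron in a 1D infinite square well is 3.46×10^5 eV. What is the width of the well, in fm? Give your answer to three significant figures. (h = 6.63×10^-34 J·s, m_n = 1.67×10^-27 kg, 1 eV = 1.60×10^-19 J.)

From E_n = n²h²/(8m_nL²), L = n·h/√(8m_nE_n).
E_4 = 3.46×10^5 eV = 5.536×10^-14 J, so L = 4·6.63×10^-34/√(8·1.67×10^-27·5.536×10^-14) = 9.75×10^-14 m = 97.5 fm.

L = 97.5 fm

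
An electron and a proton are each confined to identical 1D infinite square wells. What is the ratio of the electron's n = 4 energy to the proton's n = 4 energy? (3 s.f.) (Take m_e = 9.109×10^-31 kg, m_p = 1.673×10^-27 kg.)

1.84×10^3

E_n ∝ 1/m at fixed n and L, so the ratio is m_p/m_e = 1.673×10^-27/9.109×10^-31 = 1.84×10^3.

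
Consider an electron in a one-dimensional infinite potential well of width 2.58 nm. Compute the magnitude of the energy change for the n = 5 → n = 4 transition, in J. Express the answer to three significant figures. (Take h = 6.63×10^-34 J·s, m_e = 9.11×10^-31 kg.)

|ΔE| = 8.15×10^-20 J

E_1 = h²/(8m_eL²) = 9.061×10^-21 J.
|ΔE| = |5² − 4²|·E_1 = 9·9.061×10^-21 J = 8.15×10^-20 J.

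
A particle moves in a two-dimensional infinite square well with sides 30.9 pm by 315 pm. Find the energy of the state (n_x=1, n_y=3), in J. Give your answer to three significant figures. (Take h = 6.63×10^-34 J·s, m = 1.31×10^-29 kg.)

For a 2D rectangular well E = (h²/8m)·Σ n_i²/L_i² = (6.63×10^-34)²/(8·1.31×10^-29) · [1²/(30.9 pm)² + 3²/(315 pm)²].
Evaluating gives E = 4.77×10^-18 J.

E = 4.77×10^-18 J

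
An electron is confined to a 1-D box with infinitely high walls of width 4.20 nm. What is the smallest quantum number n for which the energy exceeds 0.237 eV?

E_1 = h²/(8m_eL²) = 3.415×10^-21 J = 0.02132 eV.
Need n² > 0.237/0.02132 = 11.12, i.e. n > 3.335.
The smallest integer satisfying this is n = 4.

n = 4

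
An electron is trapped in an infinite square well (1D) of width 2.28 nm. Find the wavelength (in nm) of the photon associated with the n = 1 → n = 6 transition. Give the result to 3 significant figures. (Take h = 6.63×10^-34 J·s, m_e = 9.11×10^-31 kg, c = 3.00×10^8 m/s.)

E_1 = h²/(8m_eL²) = 1.160×10^-20 J, so ΔE = (6² − 1²)E_1 = 4.060×10^-19 J.
λ = hc/ΔE = (6.63×10^-34·3.00×10^8)/4.060×10^-19 = 4.90×10^-7 m = 490 nm.

λ = 490 nm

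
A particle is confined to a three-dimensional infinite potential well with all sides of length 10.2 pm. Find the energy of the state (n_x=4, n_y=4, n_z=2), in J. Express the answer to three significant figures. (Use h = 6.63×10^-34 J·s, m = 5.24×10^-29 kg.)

E = 3.63×10^-16 J

For a 3D rectangular well E = (h²/8m)·Σ n_i²/L_i² = (6.63×10^-34)²/(8·5.24×10^-29) · [4²/(10.2 pm)² + 4²/(10.2 pm)² + 2²/(10.2 pm)²].
Evaluating gives E = 3.63×10^-16 J.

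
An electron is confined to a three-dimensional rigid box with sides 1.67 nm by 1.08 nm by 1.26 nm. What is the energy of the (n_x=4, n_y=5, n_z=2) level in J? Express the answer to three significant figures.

For a 3D rectangular well E = (h²/8m_e)·Σ n_i²/L_i² = (6.626×10^-34)²/(8·9.109×10^-31) · [4²/(1.67 nm)² + 5²/(1.08 nm)² + 2²/(1.26 nm)²].
Evaluating gives E = 1.79×10^-18 J.

E = 1.79×10^-18 J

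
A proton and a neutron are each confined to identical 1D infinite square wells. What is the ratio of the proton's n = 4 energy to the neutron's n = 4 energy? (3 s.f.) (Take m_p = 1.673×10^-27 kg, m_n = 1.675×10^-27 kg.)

1.00

E_n ∝ 1/m at fixed n and L, so the ratio is m_n/m_p = 1.675×10^-27/1.673×10^-27 = 1.00.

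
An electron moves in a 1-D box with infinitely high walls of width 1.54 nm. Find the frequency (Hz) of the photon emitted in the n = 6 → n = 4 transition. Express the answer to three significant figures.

f = 7.67×10^14 Hz

E_1 = h²/(8m_eL²) = 2.540×10^-20 J and ΔE = (6² − 4²)E_1 = 5.080×10^-19 J.
f = ΔE/h = 5.080×10^-19/6.626×10^-34 = 7.67×10^14 Hz.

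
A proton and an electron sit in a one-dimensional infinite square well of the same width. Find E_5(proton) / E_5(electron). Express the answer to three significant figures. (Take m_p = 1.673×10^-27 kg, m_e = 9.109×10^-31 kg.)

E_n ∝ 1/m at fixed n and L, so the ratio is m_e/m_p = 9.109×10^-31/1.673×10^-27 = 5.44×10^-4.

5.44×10^-4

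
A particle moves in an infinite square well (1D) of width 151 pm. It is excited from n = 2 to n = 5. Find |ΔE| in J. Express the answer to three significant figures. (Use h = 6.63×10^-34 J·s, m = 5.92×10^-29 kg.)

E_1 = h²/(8mL²) = 4.071×10^-20 J.
|ΔE| = |2² − 5²|·E_1 = 21·4.071×10^-20 J = 8.55×10^-19 J.

|ΔE| = 8.55×10^-19 J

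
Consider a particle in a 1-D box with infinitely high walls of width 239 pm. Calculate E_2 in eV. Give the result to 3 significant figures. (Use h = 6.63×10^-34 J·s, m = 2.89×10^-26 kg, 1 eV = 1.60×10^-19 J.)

E_2 = 8.32×10^-4 eV

For an infinite well E_n = n²h²/(8mL²), so E_1 = h²/(8mL²) = (6.63×10^-34)²/(8·2.89×10^-26·(2.39×10^-10 m)²) = 3.328×10^-23 J.
Then E_2 = 2²·E_1 = 4·3.328×10^-23 J = 1.331×10^-22 J.
Converting, E_2 = 1.331×10^-22 J / (1.60×10^-19 J/eV) = 8.32×10^-4 eV.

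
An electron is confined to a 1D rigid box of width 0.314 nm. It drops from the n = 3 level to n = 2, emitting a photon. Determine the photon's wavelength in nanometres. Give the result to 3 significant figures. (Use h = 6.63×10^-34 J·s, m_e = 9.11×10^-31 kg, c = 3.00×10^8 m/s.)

λ = 65.0 nm

E_1 = h²/(8m_eL²) = 6.117×10^-19 J, so ΔE = (3² − 2²)E_1 = 3.058×10^-18 J.
λ = hc/ΔE = (6.63×10^-34·3.00×10^8)/3.058×10^-18 = 6.50×10^-8 m = 65.0 nm.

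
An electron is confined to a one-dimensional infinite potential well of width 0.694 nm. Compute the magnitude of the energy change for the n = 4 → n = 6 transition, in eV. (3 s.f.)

E_1 = h²/(8m_eL²) = 1.251×10^-19 J.
|ΔE| = |4² − 6²|·E_1 = 20·1.251×10^-19 J = 2.502×10^-18 J = 15.6 eV.

|ΔE| = 15.6 eV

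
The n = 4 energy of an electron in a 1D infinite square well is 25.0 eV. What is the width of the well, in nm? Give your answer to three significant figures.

L = 0.491 nm

From E_n = n²h²/(8m_eL²), L = n·h/√(8m_eE_n).
E_4 = 25.0 eV = 4.005×10^-18 J, so L = 4·6.626×10^-34/√(8·9.109×10^-31·4.005×10^-18) = 4.91×10^-10 m = 0.491 nm.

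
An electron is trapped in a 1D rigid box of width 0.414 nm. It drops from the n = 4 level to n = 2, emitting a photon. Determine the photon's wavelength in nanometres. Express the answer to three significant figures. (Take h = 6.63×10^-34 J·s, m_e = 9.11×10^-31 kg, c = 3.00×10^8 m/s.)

λ = 47.1 nm

E_1 = h²/(8m_eL²) = 3.519×10^-19 J, so ΔE = (4² − 2²)E_1 = 4.223×10^-18 J.
λ = hc/ΔE = (6.63×10^-34·3.00×10^8)/4.223×10^-18 = 4.71×10^-8 m = 47.1 nm.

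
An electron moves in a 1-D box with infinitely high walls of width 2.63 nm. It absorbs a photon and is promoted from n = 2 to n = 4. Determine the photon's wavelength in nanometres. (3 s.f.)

E_1 = h²/(8m_eL²) = 8.710×10^-21 J, so ΔE = (4² − 2²)E_1 = 1.045×10^-19 J.
λ = hc/ΔE = (6.626×10^-34·2.998×10^8)/1.045×10^-19 = 1.90×10^-6 m = 1.90×10^3 nm.

λ = 1.90×10^3 nm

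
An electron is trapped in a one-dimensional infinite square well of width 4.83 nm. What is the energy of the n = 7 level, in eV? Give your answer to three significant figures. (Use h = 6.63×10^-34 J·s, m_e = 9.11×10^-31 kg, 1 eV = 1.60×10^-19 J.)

For an infinite well E_n = n²h²/(8m_eL²), so E_1 = h²/(8m_eL²) = (6.63×10^-34)²/(8·9.11×10^-31·(4.83×10^-9 m)²) = 2.585×10^-21 J.
Then E_7 = 7²·E_1 = 49·2.585×10^-21 J = 1.267×10^-19 J.
Converting, E_7 = 1.267×10^-19 J / (1.60×10^-19 J/eV) = 0.792 eV.

E_7 = 0.792 eV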